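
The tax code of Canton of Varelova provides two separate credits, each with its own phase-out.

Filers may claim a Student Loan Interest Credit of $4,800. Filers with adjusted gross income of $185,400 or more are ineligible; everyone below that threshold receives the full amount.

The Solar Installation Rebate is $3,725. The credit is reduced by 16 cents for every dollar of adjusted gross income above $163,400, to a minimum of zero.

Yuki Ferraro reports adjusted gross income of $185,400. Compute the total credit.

$205

Student Loan Interest Credit: $185,400 meets or exceeds the $185,400 cutoff, so the credit is $0.
Solar Installation Rebate: 16% of the $22,000 excess over $163,400 is $3,520; credit = $3,725 − $3,520 = $205.
Total: $0 + $205 = $205.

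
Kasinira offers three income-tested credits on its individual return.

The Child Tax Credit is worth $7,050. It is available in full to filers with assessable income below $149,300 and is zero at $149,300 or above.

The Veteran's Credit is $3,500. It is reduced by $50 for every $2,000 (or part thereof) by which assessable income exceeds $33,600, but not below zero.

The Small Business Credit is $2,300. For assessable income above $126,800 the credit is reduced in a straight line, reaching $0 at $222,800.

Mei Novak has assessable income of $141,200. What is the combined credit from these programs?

Child Tax Credit: $141,200 is below the $149,300 cutoff, so the full $7,050 applies.
Veteran's Credit: income exceeds $33,600 by $107,600, which is 54 full-or-partial $2,000 increments; reduction = 54 × $50 = $2,700, leaving $800.
Small Business Credit: $141,200 is $14,400 into a $96,000 phase-out range, leaving 81,600/96,000 of the credit: $2,300 × 81,600/96,000 = $1,955.
Total: $7,050 + $800 + $1,955 = $9,805.

$9,805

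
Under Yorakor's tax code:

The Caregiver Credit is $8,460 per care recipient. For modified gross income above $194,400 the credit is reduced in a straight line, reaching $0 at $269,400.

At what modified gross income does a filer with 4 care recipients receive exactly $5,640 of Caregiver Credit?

$256,900

Full credit = 4 × $8,460 = $33,840.
$5,640 is 5,640/33,840 of the full $33,840, so 28,200/33,840 of the $75,000 range has been used: income = $194,400 + $75,000 × 28,200/33,840 = $256,900.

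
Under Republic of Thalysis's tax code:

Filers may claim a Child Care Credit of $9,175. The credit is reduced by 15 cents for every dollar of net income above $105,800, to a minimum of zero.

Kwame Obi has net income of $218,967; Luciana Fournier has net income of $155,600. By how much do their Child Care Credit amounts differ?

Kwame ($218,967): Child Care Credit: 15% of the $113,167 excess over $105,800 is $16,975.05 ≥ base, so the credit is $0.
Luciana ($155,600): Child Care Credit: 15% of the $49,800 excess over $105,800 is $7,470; credit = $9,175 − $7,470 = $1,705.
Difference: |$0 − $1,705| = $1,705.

$1,705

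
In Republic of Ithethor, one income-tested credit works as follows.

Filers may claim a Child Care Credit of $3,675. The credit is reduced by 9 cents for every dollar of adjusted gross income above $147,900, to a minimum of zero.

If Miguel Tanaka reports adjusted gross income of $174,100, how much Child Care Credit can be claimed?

Child Care Credit: 9% of the $26,200 excess over $147,900 is $2,358; credit = $3,675 − $2,358 = $1,317.

$1,317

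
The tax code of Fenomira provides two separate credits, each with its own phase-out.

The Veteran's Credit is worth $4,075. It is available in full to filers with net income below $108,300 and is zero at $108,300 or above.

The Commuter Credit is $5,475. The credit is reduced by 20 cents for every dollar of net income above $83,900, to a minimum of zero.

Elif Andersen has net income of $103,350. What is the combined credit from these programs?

$5,660

Veteran's Credit: $103,350 is below the $108,300 cutoff, so the full $4,075 applies.
Commuter Credit: 20% of the $19,450 excess over $83,900 is $3,890; credit = $5,475 − $3,890 = $1,585.
Total: $4,075 + $1,585 = $5,660.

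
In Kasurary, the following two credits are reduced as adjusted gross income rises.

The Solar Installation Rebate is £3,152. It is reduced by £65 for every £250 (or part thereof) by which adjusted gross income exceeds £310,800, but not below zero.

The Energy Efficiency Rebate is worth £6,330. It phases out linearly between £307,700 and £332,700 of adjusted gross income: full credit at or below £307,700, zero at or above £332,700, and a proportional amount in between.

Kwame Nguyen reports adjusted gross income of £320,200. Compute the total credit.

Solar Installation Rebate: income exceeds £310,800 by £9,400, which is 38 full-or-partial £250 increments; reduction = 38 × £65 = £2,470, leaving £682.
Energy Efficiency Rebate: £320,200 is £12,500 into a £25,000 phase-out range, leaving 12,500/25,000 of the credit: £6,330 × 12,500/25,000 = £3,165.
Total: £682 + £3,165 = £3,847.

£3,847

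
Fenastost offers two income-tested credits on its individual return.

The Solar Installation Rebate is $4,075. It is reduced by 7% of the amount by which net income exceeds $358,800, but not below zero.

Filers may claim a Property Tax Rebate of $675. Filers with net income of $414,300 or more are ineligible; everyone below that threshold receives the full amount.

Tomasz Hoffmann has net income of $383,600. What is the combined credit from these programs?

$3,014

Solar Installation Rebate: 7% of the $24,800 excess over $358,800 is $1,736; credit = $4,075 − $1,736 = $2,339.
Property Tax Rebate: $383,600 is below the $414,300 cutoff, so the full $675 applies.
Total: $2,339 + $675 = $3,014.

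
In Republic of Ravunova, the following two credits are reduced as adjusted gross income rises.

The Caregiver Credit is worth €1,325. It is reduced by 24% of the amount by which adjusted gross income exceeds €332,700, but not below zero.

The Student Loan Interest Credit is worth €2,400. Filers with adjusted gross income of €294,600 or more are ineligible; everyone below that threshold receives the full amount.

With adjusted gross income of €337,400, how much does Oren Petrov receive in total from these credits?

Caregiver Credit: 24% of the €4,700 excess over €332,700 is €1,128; credit = €1,325 − €1,128 = €197.
Student Loan Interest Credit: €337,400 meets or exceeds the €294,600 cutoff, so the credit is €0.
Total: €197 + €0 = €197.

€197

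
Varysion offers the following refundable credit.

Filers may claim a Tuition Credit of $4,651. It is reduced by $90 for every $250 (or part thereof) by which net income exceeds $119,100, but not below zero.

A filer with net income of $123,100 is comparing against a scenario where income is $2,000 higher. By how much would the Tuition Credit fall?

At $123,100 — income exceeds $119,100 by $4,000, which is 16 full-or-partial $250 increments; reduction = 16 × $90 = $1,440, leaving $3,211.
At $125,100 — income exceeds $119,100 by $6,000, which is 24 full-or-partial $250 increments; reduction = 24 × $90 = $2,160, leaving $2,491.
Lost: $3,211 − $2,491 = $720.

$720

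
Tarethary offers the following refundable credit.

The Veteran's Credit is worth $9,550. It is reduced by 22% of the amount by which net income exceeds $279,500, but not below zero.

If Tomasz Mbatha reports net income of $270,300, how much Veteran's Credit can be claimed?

$9,550

Veteran's Credit: $270,300 is at or below the $279,500 threshold, so the full $9,550 applies.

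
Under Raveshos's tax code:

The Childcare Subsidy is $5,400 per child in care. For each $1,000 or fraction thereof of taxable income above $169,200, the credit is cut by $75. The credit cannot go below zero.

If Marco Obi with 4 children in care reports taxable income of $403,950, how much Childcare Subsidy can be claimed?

Childcare Subsidy: base = 4 × $5,400 = $21,600. income exceeds $169,200 by $234,750, which is 235 full-or-partial $1,000 increments; reduction = 235 × $75 = $17,625, leaving $3,975.

$3,975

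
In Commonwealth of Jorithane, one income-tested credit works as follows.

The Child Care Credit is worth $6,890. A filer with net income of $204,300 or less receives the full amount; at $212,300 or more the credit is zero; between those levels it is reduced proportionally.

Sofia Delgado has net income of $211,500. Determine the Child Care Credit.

Child Care Credit: $211,500 is $7,200 into a $8,000 phase-out range, leaving 800/8,000 of the credit: $6,890 × 800/8,000 = $689.

$689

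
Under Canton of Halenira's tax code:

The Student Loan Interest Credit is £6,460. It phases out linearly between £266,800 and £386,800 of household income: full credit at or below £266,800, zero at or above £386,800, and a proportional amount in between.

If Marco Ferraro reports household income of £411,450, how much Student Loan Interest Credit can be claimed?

Student Loan Interest Credit: £411,450 is at or above £386,800, so the credit is £0.

£0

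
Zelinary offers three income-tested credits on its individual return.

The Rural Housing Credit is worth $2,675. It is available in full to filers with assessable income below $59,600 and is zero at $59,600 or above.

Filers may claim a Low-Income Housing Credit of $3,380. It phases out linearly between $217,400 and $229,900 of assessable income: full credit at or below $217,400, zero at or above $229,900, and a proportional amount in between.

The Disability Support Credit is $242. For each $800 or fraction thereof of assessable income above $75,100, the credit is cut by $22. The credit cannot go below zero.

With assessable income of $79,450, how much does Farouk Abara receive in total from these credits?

$3,490

Rural Housing Credit: $79,450 meets or exceeds the $59,600 cutoff, so the credit is $0.
Low-Income Housing Credit: $79,450 is at or below the $217,400 threshold, so the full $3,380 applies.
Disability Support Credit: income exceeds $75,100 by $4,350, which is 6 full-or-partial $800 increments; reduction = 6 × $22 = $132, leaving $110.
Total: $0 + $3,380 + $110 = $3,490.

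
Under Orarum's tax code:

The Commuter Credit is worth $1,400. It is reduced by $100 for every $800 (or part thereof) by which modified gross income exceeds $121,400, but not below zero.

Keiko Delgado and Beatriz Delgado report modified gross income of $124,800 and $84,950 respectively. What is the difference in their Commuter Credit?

$500

Keiko ($124,800): Commuter Credit: income exceeds $121,400 by $3,400, which is 5 full-or-partial $800 increments; reduction = 5 × $100 = $500, leaving $900.
Beatriz ($84,950): Commuter Credit: $84,950 is at or below the $121,400 threshold, so the full $1,400 applies.
Difference: |$900 − $1,400| = $500.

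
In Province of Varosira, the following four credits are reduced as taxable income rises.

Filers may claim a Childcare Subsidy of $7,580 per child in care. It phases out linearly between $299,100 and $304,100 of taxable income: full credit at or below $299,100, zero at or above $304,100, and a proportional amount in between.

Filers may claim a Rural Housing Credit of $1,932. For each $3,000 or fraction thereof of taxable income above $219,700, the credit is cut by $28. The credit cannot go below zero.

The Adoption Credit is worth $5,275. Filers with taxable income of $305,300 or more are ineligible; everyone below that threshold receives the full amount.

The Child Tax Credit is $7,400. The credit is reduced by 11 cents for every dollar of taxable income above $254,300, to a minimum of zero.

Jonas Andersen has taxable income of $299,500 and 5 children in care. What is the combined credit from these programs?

Childcare Subsidy: base = 5 × $7,580 = $37,900. $299,500 is $400 into a $5,000 phase-out range, leaving 4,600/5,000 of the credit: $37,900 × 4,600/5,000 = $34,868.
Rural Housing Credit: income exceeds $219,700 by $79,800, which is 27 full-or-partial $3,000 increments; reduction = 27 × $28 = $756, leaving $1,176.
Adoption Credit: $299,500 is below the $305,300 cutoff, so the full $5,275 applies.
Child Tax Credit: 11% of the $45,200 excess over $254,300 is $4,972; credit = $7,400 − $4,972 = $2,428.
Total: $34,868 + $1,176 + $5,275 + $2,428 = $43,747.

$43,747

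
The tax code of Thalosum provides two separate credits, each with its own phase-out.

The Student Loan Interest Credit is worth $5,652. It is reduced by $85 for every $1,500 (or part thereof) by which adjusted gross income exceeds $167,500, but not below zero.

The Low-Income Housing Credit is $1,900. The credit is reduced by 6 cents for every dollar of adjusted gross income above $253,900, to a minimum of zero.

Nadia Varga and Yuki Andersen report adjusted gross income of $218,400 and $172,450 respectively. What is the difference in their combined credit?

Nadia ($218,400): Student Loan Interest Credit: income exceeds $167,500 by $50,900, which is 34 full-or-partial $1,500 increments; reduction = 34 × $85 = $2,890, leaving $2,762. Low-Income Housing Credit: $218,400 is at or below the $253,900 threshold, so the full $1,900 applies. total $2,762 + $1,900 = $4,662
Yuki ($172,450): Student Loan Interest Credit: income exceeds $167,500 by $4,950, which is 4 full-or-partial $1,500 increments; reduction = 4 × $85 = $340, leaving $5,312. Low-Income Housing Credit: $172,450 is at or below the $253,900 threshold, so the full $1,900 applies. total $5,312 + $1,900 = $7,212
Difference: |$4,662 − $7,212| = $2,550.

$2,550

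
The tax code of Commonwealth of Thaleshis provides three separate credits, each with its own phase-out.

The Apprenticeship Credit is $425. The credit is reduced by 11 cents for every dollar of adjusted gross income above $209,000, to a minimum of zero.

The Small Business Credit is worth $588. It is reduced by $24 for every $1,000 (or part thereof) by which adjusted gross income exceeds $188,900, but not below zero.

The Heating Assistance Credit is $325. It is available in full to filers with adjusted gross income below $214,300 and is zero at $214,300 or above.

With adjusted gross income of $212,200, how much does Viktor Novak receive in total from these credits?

Apprenticeship Credit: 11% of the $3,200 excess over $209,000 is $352; credit = $425 − $352 = $73.
Small Business Credit: income exceeds $188,900 by $23,300, which is 24 full-or-partial $1,000 increments; reduction = 24 × $24 = $576, leaving $12.
Heating Assistance Credit: $212,200 is below the $214,300 cutoff, so the full $325 applies.
Total: $73 + $12 + $325 = $410.

$410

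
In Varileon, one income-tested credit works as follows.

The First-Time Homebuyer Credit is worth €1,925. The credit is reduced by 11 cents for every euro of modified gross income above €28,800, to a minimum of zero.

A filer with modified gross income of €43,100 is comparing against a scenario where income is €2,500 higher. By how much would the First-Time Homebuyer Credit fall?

At €43,100 — 11% of the €14,300 excess over €28,800 is €1,573; credit = €1,925 − €1,573 = €352.
At €45,600 — 11% of the €16,800 excess over €28,800 is €1,848; credit = €1,925 − €1,848 = €77.
Lost: €352 − €77 = €275.

€275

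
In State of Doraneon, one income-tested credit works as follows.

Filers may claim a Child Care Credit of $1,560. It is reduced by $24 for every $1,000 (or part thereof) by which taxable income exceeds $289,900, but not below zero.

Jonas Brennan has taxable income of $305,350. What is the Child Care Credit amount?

$1,176

Child Care Credit: income exceeds $289,900 by $15,450, which is 16 full-or-partial $1,000 increments; reduction = 16 × $24 = $384, leaving $1,176.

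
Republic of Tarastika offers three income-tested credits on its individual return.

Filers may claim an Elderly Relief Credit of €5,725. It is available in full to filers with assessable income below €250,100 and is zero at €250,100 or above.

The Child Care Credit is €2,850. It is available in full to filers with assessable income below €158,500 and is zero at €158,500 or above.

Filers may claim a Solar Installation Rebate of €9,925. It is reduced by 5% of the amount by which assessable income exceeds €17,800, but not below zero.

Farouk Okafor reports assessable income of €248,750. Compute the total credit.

€5,725

Elderly Relief Credit: €248,750 is below the €250,100 cutoff, so the full €5,725 applies.
Child Care Credit: €248,750 meets or exceeds the €158,500 cutoff, so the credit is €0.
Solar Installation Rebate: 5% of the €230,950 excess over €17,800 is €11,547.50 ≥ base, so the credit is €0.
Total: €5,725 + €0 + €0 = €5,725.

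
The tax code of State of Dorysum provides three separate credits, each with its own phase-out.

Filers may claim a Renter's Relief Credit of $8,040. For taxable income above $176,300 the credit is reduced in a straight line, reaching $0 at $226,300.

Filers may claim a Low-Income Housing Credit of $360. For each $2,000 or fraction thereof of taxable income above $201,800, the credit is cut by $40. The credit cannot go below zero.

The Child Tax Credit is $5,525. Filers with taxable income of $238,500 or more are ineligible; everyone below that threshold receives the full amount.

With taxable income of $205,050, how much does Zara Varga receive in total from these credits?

$9,222

Renter's Relief Credit: $205,050 is $28,750 into a $50,000 phase-out range, leaving 21,250/50,000 of the credit: $8,040 × 21,250/50,000 = $3,417.
Low-Income Housing Credit: income exceeds $201,800 by $3,250, which is 2 full-or-partial $2,000 increments; reduction = 2 × $40 = $80, leaving $280.
Child Tax Credit: $205,050 is below the $238,500 cutoff, so the full $5,525 applies.
Total: $3,417 + $280 + $5,525 = $9,222.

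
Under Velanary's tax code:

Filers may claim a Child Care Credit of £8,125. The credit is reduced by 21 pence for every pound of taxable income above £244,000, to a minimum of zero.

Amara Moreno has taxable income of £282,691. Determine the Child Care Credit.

£0

Child Care Credit: 21% of the £38,691 excess over £244,000 is £8,125.11 ≥ base, so the credit is £0.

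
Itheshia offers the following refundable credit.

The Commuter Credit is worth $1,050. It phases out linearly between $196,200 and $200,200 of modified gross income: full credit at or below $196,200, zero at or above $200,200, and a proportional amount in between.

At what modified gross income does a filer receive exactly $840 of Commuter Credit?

$197,000

$840 is 840/1,050 of the full $1,050, so 210/1,050 of the $4,000 range has been used: income = $196,200 + $4,000 × 210/1,050 = $197,000.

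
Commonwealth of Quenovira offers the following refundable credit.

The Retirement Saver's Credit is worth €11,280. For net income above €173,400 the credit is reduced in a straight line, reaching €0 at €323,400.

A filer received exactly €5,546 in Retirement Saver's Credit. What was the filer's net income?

€249,650

€5,546 is 5,546/11,280 of the full €11,280, so 5,734/11,280 of the €150,000 range has been used: income = €173,400 + €150,000 × 5,734/11,280 = €249,650.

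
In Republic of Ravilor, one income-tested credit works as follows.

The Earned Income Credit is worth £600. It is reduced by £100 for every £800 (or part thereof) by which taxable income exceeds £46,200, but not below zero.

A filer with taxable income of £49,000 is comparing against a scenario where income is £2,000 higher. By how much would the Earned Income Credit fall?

At £49,000 — income exceeds £46,200 by £2,800, which is 4 full-or-partial £800 increments; reduction = 4 × £100 = £400, leaving £200.
At £51,000 — income exceeds £46,200 by £4,800 → 6 increments × £100 = £600 ≥ base, so the credit is £0.
Lost: £200 − £0 = £200.

£200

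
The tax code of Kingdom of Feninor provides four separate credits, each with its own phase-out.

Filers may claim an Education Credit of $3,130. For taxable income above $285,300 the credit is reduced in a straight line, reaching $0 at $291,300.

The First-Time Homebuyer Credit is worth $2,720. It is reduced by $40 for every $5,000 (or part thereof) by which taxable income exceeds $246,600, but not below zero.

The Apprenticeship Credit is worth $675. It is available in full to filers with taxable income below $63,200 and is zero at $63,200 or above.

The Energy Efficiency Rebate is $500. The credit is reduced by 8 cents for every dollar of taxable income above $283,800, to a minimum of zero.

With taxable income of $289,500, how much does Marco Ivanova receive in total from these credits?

$3,343

Education Credit: $289,500 is $4,200 into a $6,000 phase-out range, leaving 1,800/6,000 of the credit: $3,130 × 1,800/6,000 = $939.
First-Time Homebuyer Credit: income exceeds $246,600 by $42,900, which is 9 full-or-partial $5,000 increments; reduction = 9 × $40 = $360, leaving $2,360.
Apprenticeship Credit: $289,500 meets or exceeds the $63,200 cutoff, so the credit is $0.
Energy Efficiency Rebate: 8% of the $5,700 excess over $283,800 is $456; credit = $500 − $456 = $44.
Total: $939 + $2,360 + $0 + $44 = $3,343.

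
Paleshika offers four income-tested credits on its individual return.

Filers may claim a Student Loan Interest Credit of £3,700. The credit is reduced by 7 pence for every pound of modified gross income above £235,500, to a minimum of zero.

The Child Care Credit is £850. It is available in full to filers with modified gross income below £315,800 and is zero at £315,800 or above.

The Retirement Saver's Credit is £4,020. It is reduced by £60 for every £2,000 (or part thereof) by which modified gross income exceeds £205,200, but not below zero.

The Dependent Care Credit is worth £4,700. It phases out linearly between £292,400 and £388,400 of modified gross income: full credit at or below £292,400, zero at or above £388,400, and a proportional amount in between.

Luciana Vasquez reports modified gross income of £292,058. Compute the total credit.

£6,930

Student Loan Interest Credit: 7% of the £56,558 excess over £235,500 is £3,959.06 ≥ base, so the credit is £0.
Child Care Credit: £292,058 is below the £315,800 cutoff, so the full £850 applies.
Retirement Saver's Credit: income exceeds £205,200 by £86,858, which is 44 full-or-partial £2,000 increments; reduction = 44 × £60 = £2,640, leaving £1,380.
Dependent Care Credit: £292,058 is at or below the £292,400 threshold, so the full £4,700 applies.
Total: £0 + £850 + £1,380 + £4,700 = £6,930.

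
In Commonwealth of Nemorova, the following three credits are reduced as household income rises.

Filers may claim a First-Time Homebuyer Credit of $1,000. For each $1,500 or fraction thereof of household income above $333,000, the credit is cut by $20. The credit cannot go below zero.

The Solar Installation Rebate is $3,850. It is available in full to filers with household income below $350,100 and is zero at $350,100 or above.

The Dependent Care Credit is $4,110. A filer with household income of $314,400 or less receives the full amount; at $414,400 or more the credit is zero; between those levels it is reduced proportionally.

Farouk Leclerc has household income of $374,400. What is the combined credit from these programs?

First-Time Homebuyer Credit: income exceeds $333,000 by $41,400, which is 28 full-or-partial $1,500 increments; reduction = 28 × $20 = $560, leaving $440.
Solar Installation Rebate: $374,400 meets or exceeds the $350,100 cutoff, so the credit is $0.
Dependent Care Credit: $374,400 is $60,000 into a $100,000 phase-out range, leaving 40,000/100,000 of the credit: $4,110 × 40,000/100,000 = $1,644.
Total: $440 + $0 + $1,644 = $2,084.

$2,084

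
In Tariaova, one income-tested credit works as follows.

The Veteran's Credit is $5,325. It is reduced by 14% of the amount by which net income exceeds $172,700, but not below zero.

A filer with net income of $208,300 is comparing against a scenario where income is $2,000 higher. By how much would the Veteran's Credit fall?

$280

At $208,300 — 14% of the $35,600 excess over $172,700 is $4,984; credit = $5,325 − $4,984 = $341.
At $210,300 — 14% of the $37,600 excess over $172,700 is $5,264; credit = $5,325 − $5,264 = $61.
Lost: $341 − $61 = $280.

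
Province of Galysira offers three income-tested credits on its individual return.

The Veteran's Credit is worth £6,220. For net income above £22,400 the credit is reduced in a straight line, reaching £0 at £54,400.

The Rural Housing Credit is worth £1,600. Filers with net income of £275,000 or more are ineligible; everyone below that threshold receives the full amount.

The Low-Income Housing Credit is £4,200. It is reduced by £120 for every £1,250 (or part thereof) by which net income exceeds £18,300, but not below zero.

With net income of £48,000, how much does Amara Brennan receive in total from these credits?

Veteran's Credit: £48,000 is £25,600 into a £32,000 phase-out range, leaving 6,400/32,000 of the credit: £6,220 × 6,400/32,000 = £1,244.
Rural Housing Credit: £48,000 is below the £275,000 cutoff, so the full £1,600 applies.
Low-Income Housing Credit: income exceeds £18,300 by £29,700, which is 24 full-or-partial £1,250 increments; reduction = 24 × £120 = £2,880, leaving £1,320.
Total: £1,244 + £1,600 + £1,320 = £4,164.

£4,164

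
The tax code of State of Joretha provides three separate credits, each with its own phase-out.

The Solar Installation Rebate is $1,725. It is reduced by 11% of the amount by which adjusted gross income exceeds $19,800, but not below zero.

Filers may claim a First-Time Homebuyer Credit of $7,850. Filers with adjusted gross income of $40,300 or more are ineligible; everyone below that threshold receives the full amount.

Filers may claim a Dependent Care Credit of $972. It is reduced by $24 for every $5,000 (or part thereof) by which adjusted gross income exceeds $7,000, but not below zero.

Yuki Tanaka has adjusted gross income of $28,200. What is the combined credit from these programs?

$9,503

Solar Installation Rebate: 11% of the $8,400 excess over $19,800 is $924; credit = $1,725 − $924 = $801.
First-Time Homebuyer Credit: $28,200 is below the $40,300 cutoff, so the full $7,850 applies.
Dependent Care Credit: income exceeds $7,000 by $21,200, which is 5 full-or-partial $5,000 increments; reduction = 5 × $24 = $120, leaving $852.
Total: $801 + $7,850 + $852 = $9,503.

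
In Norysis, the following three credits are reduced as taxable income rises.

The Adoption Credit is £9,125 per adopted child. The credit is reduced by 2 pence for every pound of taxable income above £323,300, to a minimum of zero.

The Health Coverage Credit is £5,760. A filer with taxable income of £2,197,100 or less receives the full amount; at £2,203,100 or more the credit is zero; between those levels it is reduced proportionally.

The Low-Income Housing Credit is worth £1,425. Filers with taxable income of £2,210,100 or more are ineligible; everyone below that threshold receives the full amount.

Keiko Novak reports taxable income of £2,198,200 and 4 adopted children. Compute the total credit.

£6,129

Adoption Credit: base = 4 × £9,125 = £36,500. 2% of the £1,874,900 excess over £323,300 is £37,498 ≥ base, so the credit is £0.
Health Coverage Credit: £2,198,200 is £1,100 into a £6,000 phase-out range, leaving 4,900/6,000 of the credit: £5,760 × 4,900/6,000 = £4,704.
Low-Income Housing Credit: £2,198,200 is below the £2,210,100 cutoff, so the full £1,425 applies.
Total: £0 + £4,704 + £1,425 = £6,129.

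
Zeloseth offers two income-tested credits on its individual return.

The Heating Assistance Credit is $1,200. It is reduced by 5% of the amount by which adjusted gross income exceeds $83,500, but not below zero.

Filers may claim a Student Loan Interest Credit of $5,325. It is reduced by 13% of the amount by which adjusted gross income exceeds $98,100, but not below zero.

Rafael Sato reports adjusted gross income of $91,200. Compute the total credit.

Heating Assistance Credit: 5% of the $7,700 excess over $83,500 is $385; credit = $1,200 − $385 = $815.
Student Loan Interest Credit: $91,200 is at or below the $98,100 threshold, so the full $5,325 applies.
Total: $815 + $5,325 = $6,140.

$6,140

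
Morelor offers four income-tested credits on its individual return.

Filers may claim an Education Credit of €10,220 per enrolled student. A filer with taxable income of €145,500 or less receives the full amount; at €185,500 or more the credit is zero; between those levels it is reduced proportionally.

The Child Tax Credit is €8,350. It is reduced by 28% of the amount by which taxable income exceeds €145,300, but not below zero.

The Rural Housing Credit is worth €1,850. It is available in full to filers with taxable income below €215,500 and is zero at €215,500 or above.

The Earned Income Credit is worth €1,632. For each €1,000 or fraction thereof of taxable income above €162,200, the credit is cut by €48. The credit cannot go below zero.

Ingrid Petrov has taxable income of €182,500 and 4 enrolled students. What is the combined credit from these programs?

€5,540

Education Credit: base = 4 × €10,220 = €40,880. €182,500 is €37,000 into a €40,000 phase-out range, leaving 3,000/40,000 of the credit: €40,880 × 3,000/40,000 = €3,066.
Child Tax Credit: 28% of the €37,200 excess over €145,300 is €10,416 ≥ base, so the credit is €0.
Rural Housing Credit: €182,500 is below the €215,500 cutoff, so the full €1,850 applies.
Earned Income Credit: income exceeds €162,200 by €20,300, which is 21 full-or-partial €1,000 increments; reduction = 21 × €48 = €1,008, leaving €624.
Total: €3,066 + €0 + €1,850 + €624 = €5,540.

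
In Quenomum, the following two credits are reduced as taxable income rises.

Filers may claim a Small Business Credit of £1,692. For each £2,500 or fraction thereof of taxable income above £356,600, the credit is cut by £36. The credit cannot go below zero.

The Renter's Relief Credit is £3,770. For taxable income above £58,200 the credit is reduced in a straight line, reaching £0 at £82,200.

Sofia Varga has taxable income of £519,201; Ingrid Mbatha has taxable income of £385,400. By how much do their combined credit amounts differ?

£1,260

Sofia (£519,201): Small Business Credit: income exceeds £356,600 by £162,601 → 66 increments × £36 = £2,376 ≥ base, so the credit is £0. Renter's Relief Credit: £519,201 is at or above £82,200, so the credit is £0. total £0 + £0 = £0
Ingrid (£385,400): Small Business Credit: income exceeds £356,600 by £28,800, which is 12 full-or-partial £2,500 increments; reduction = 12 × £36 = £432, leaving £1,260. Renter's Relief Credit: £385,400 is at or above £82,200, so the credit is £0. total £1,260 + £0 = £1,260
Difference: |£0 − £1,260| = £1,260.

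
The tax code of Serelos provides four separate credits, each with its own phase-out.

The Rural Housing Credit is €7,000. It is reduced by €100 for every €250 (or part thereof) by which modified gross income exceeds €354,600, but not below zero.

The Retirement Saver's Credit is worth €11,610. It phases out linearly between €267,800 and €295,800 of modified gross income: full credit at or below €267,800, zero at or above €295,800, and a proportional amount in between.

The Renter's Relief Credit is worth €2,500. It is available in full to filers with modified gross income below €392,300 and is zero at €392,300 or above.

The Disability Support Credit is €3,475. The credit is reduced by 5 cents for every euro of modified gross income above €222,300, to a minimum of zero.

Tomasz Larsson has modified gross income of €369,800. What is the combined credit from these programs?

€3,400

Rural Housing Credit: income exceeds €354,600 by €15,200, which is 61 full-or-partial €250 increments; reduction = 61 × €100 = €6,100, leaving €900.
Retirement Saver's Credit: €369,800 is at or above €295,800, so the credit is €0.
Renter's Relief Credit: €369,800 is below the €392,300 cutoff, so the full €2,500 applies.
Disability Support Credit: 5% of the €147,500 excess over €222,300 is €7,375 ≥ base, so the credit is €0.
Total: €900 + €0 + €2,500 + €0 = €3,400.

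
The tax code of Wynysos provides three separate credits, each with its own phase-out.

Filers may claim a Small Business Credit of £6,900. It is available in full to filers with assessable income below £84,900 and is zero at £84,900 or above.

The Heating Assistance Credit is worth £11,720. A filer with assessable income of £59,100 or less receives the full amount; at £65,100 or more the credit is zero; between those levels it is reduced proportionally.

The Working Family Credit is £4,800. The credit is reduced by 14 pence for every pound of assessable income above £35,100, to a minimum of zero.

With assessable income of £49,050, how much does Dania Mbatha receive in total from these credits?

£21,467

Small Business Credit: £49,050 is below the £84,900 cutoff, so the full £6,900 applies.
Heating Assistance Credit: £49,050 is at or below the £59,100 threshold, so the full £11,720 applies.
Working Family Credit: 14% of the £13,950 excess over £35,100 is £1,953; credit = £4,800 − £1,953 = £2,847.
Total: £6,900 + £11,720 + £2,847 = £21,467.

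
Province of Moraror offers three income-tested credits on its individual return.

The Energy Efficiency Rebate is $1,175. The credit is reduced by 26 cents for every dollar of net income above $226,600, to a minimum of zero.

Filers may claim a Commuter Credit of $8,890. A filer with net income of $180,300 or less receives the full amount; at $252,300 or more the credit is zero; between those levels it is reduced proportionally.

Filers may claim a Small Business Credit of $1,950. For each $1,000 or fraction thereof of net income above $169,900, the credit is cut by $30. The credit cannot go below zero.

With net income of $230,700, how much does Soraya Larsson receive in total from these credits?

Energy Efficiency Rebate: 26% of the $4,100 excess over $226,600 is $1,066; credit = $1,175 − $1,066 = $109.
Commuter Credit: $230,700 is $50,400 into a $72,000 phase-out range, leaving 21,600/72,000 of the credit: $8,890 × 21,600/72,000 = $2,667.
Small Business Credit: income exceeds $169,900 by $60,800, which is 61 full-or-partial $1,000 increments; reduction = 61 × $30 = $1,830, leaving $120.
Total: $109 + $2,667 + $120 = $2,896.

$2,896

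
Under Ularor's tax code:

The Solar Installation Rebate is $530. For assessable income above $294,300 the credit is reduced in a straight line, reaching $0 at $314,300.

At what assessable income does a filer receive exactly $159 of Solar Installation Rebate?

$159 is 159/530 of the full $530, so 371/530 of the $20,000 range has been used: income = $294,300 + $20,000 × 371/530 = $308,300.

$308,300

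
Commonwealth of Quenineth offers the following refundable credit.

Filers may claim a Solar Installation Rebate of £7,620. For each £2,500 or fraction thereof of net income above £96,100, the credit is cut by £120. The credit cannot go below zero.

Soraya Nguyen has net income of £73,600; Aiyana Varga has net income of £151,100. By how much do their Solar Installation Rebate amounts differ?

Soraya (£73,600): Solar Installation Rebate: £73,600 is at or below the £96,100 threshold, so the full £7,620 applies.
Aiyana (£151,100): Solar Installation Rebate: income exceeds £96,100 by £55,000, which is 22 full-or-partial £2,500 increments; reduction = 22 × £120 = £2,640, leaving £4,980.
Difference: |£7,620 − £4,980| = £2,640.

£2,640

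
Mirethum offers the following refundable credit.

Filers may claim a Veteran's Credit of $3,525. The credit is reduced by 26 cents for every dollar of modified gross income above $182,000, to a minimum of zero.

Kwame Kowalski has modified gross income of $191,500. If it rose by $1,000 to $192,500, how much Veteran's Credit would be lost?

$260

At $191,500 — 26% of the $9,500 excess over $182,000 is $2,470; credit = $3,525 − $2,470 = $1,055.
At $192,500 — 26% of the $10,500 excess over $182,000 is $2,730; credit = $3,525 − $2,730 = $795.
Lost: $1,055 − $795 = $260.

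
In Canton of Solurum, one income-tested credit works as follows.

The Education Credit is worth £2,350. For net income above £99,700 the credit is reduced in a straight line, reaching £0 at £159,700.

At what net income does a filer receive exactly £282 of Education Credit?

£152,500

£282 is 282/2,350 of the full £2,350, so 2,068/2,350 of the £60,000 range has been used: income = £99,700 + £60,000 × 2,068/2,350 = £152,500.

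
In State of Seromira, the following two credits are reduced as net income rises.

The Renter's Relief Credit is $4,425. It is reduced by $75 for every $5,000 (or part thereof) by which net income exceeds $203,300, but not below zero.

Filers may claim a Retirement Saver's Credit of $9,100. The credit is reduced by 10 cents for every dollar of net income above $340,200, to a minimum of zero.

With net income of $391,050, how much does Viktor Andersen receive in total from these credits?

$5,590

Renter's Relief Credit: income exceeds $203,300 by $187,750, which is 38 full-or-partial $5,000 increments; reduction = 38 × $75 = $2,850, leaving $1,575.
Retirement Saver's Credit: 10% of the $50,850 excess over $340,200 is $5,085; credit = $9,100 − $5,085 = $4,015.
Total: $1,575 + $4,015 = $5,590.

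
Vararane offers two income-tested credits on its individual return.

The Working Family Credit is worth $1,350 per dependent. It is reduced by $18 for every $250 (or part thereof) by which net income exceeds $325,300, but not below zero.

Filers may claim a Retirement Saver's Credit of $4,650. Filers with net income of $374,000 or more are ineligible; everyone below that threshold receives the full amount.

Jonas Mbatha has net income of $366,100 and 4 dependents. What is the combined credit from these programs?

$7,098

Working Family Credit: base = 4 × $1,350 = $5,400. income exceeds $325,300 by $40,800, which is 164 full-or-partial $250 increments; reduction = 164 × $18 = $2,952, leaving $2,448.
Retirement Saver's Credit: $366,100 is below the $374,000 cutoff, so the full $4,650 applies.
Total: $2,448 + $4,650 = $7,098.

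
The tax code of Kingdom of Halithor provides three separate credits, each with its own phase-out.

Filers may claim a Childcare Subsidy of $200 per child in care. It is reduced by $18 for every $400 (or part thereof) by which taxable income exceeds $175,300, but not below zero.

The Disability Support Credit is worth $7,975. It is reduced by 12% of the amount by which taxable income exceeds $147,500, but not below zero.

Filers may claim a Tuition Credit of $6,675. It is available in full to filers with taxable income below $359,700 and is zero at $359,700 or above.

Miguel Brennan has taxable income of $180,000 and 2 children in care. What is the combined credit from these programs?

Childcare Subsidy: base = 2 × $200 = $400. income exceeds $175,300 by $4,700, which is 12 full-or-partial $400 increments; reduction = 12 × $18 = $216, leaving $184.
Disability Support Credit: 12% of the $32,500 excess over $147,500 is $3,900; credit = $7,975 − $3,900 = $4,075.
Tuition Credit: $180,000 is below the $359,700 cutoff, so the full $6,675 applies.
Total: $184 + $4,075 + $6,675 = $10,934.

$10,934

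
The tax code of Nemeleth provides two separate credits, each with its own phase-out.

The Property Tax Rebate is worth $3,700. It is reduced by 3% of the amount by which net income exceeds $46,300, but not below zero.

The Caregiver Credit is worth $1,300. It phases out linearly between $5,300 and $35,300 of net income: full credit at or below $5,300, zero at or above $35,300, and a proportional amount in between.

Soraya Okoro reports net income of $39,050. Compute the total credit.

Property Tax Rebate: $39,050 is at or below the $46,300 threshold, so the full $3,700 applies.
Caregiver Credit: $39,050 is at or above $35,300, so the credit is $0.
Total: $3,700 + $0 = $3,700.

$3,700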